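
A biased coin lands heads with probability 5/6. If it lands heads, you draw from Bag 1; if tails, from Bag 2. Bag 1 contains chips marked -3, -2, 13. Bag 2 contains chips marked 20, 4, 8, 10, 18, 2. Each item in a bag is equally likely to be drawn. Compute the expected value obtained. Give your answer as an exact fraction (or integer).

71/18

E[X | Bag 1] = (-3 − 2 + 13)/3 = 8/3
E[X | Bag 2] = (20 + 4 + 8 + 10 + 18 + 2)/6 = 31/3
E[X] = (5/6)·8/3 + (1/6)·31/3 = 71/18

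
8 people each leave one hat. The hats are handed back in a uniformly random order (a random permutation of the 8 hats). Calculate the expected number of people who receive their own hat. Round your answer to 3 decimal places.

1.000

Let Xᵢ = 1 if person i gets their own hat. For each i, P(Xᵢ=1) = 1/8.
By linearity of expectation, E[X₁+…+X_8] = 8·(1/8) = 1.
≈ 1.000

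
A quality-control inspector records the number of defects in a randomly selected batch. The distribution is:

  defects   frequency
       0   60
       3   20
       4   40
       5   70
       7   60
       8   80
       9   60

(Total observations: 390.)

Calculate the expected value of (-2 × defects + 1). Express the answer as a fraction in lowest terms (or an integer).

-395/39

Total = 390, so P(defects=0) = 60/390, etc.
E[-2x+1] = (2/13)·1 + (2/39)·(-5) + (4/39)·(-7) + (7/39)·(-9) + (2/13)·(-13) + (8/39)·(-15) + (2/13)·(-17)
     = -395/39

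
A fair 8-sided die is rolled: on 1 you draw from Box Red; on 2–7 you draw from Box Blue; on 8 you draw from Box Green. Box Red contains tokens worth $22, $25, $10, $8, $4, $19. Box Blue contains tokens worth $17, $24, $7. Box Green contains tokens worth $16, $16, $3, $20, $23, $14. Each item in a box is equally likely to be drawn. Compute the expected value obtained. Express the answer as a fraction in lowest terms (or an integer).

63/4 dollars

E[X | Box Red] = (22 + 25 + 10 + 8 + 4 + 19)/6 = 44/3
E[X | Box Blue] = (17 + 24 + 7)/3 = 16
E[X | Box Green] = (16 + 16 + 3 + 20 + 23 + 14)/6 = 46/3
E[X] = (1/8)·44/3 + (3/4)·16 + (1/8)·46/3 = 63/4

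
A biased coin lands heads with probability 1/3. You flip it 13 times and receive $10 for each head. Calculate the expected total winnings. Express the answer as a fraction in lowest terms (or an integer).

E[#heads] = 13·1/3 = 13/3 (linearity over flips).
E[winnings] = 10·13/3 = 130/3.

130/3 dollars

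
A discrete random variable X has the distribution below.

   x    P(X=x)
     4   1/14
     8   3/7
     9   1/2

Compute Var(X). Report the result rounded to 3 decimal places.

1.597

E[X] = (1/14)·4 + (3/7)·8 + (1/2)·9 = 115/14
E[X²] = (1/14)·16 + (3/7)·64 + (1/2)·81 = 967/14
Var(X) = 967/14 − (115/14)² = 313/196 ≈ 1.597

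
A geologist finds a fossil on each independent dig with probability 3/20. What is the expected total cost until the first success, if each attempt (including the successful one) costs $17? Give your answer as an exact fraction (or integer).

340/3 dollars

E[#attempts] = 1/p = 20/3; E[cost] = 17·20/3 = 340/3.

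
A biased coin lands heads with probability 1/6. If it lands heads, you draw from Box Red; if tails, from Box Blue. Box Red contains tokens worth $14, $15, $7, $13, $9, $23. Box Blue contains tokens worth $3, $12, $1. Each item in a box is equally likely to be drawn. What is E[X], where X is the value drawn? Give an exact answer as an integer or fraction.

E[X | Box Red] = (14 + 15 + 7 + 13 + 9 + 23)/6 = 27/2
E[X | Box Blue] = (3 + 12 + 1)/3 = 16/3
E[X] = (1/6)·27/2 + (5/6)·16/3 = 241/36

241/36 dollars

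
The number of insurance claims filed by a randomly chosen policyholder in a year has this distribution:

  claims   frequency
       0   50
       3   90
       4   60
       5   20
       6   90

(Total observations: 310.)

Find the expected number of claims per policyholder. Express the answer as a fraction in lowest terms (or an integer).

115/31

Total = 310, so P(claims=0) = 50/310, etc.
E[X] = (5/31)·0 + (9/31)·3 + (6/31)·4 + (2/31)·5 + (9/31)·6
     = 115/31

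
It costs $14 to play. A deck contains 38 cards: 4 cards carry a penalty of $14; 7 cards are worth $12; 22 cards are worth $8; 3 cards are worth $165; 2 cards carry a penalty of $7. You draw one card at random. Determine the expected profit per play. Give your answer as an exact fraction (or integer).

E[payout] = (4/38)·(-14) + (7/38)·12 + (22/38)·8 + (3/38)·165 + (2/38)·(-7) = 685/38
Expected profit = 685/38 − 14 = 153/38

153/38 dollars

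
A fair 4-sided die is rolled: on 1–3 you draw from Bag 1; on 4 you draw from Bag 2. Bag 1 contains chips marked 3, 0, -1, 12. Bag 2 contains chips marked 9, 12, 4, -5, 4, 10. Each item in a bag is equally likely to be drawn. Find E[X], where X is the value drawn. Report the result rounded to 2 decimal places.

E[X | Bag 1] = (3 + 0 − 1 + 12)/4 = 7/2
E[X | Bag 2] = (9 + 12 + 4 − 5 + 4 + 10)/6 = 17/3
E[X] = (3/4)·7/2 + (1/4)·17/3 = 97/24 ≈ 4.04

4.04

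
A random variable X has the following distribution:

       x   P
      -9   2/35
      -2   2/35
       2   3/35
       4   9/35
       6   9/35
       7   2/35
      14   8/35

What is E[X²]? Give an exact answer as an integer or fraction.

2316/35

E[X²] = (2/35)·81 + (2/35)·4 + (3/35)·4 + (9/35)·16 + (9/35)·36 + (2/35)·49 + (8/35)·196
     = 2316/35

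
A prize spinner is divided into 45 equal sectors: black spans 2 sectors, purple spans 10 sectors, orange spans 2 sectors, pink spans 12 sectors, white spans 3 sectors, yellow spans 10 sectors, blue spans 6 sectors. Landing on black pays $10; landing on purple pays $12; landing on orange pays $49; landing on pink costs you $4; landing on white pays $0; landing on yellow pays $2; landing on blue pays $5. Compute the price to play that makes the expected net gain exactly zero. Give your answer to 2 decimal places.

$5.33

E[payout] = (2/45)·10 + (10/45)·12 + (2/45)·49 + (12/45)·(-4) + (3/45)·0 + (10/45)·2 + (6/45)·5 = 16/3
Fair fee = E[payout] = 16/3 ≈ $5.33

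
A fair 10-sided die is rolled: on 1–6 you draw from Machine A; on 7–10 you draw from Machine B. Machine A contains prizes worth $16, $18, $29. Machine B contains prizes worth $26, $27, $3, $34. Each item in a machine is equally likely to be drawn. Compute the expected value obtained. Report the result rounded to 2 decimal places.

E[X | Machine A] = (16 + 18 + 29)/3 = 21
E[X | Machine B] = (26 + 27 + 3 + 34)/4 = 45/2
E[X] = (3/5)·21 + (2/5)·45/2 = 108/5 ≈ 21.60

$21.60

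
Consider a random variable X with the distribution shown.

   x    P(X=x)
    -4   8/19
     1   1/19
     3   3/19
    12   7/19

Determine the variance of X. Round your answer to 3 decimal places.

50.615

E[X] = (8/19)·(-4) + (1/19)·1 + (3/19)·3 + (7/19)·12 = 62/19
E[X²] = (8/19)·16 + (1/19)·1 + (3/19)·9 + (7/19)·144 = 1164/19
Var(X) = 1164/19 − (62/19)² = 18272/361 ≈ 50.615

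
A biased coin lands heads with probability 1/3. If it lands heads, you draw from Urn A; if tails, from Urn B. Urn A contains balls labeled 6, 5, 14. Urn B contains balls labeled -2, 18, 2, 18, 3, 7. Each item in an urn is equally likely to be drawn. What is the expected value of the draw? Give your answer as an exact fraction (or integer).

71/9

E[X | Urn A] = (6 + 5 + 14)/3 = 25/3
E[X | Urn B] = (-2 + 18 + 2 + 18 + 3 + 7)/6 = 23/3
E[X] = (1/3)·25/3 + (2/3)·23/3 = 71/9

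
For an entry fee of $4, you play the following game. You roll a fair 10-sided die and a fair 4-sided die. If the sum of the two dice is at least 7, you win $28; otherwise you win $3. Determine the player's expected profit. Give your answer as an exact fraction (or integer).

E[payout] = (7/20)·3 + (13/20)·28 = 77/4
Expected profit = 77/4 − 4 = 61/4

61/4 dollars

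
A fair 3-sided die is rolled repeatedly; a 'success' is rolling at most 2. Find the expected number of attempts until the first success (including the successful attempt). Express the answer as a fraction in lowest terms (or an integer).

For a geometric distribution, E[trials] = 1/p = 1/(2/3) = 3/2.

3/2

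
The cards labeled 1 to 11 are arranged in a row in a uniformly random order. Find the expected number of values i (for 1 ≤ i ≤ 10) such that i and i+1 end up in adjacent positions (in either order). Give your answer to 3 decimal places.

For each i ∈ {1,…,10}, let Xᵢ = 1 if i and i+1 are adjacent. P(Xᵢ=1) = 2·(11−1)!/11! = 2/11.
By linearity, E[ΣXᵢ] = (10)·(2/11) = 20/11.
≈ 1.818

1.818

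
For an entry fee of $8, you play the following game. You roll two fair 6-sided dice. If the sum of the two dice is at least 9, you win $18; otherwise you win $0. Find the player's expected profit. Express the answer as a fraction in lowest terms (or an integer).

E[payout] = (13/18)·0 + (5/18)·18 = 5
Expected profit = 5 − 8 = -3

-$3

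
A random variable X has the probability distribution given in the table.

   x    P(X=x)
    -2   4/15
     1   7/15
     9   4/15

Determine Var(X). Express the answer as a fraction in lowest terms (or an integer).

E[X] = (4/15)·(-2) + (7/15)·1 + (4/15)·9 = 7/3
E[X²] = (4/15)·4 + (7/15)·1 + (4/15)·81 = 347/15
Var(X) = 347/15 − (7/3)² = 796/45

796/45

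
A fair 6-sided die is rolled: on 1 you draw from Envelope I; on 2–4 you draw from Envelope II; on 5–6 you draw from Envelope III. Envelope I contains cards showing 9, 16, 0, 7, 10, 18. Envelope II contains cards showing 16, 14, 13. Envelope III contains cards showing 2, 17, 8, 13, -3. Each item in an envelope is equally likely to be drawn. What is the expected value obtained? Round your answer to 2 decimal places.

E[X | Envelope I] = (9 + 16 + 0 + 7 + 10 + 18)/6 = 10
E[X | Envelope II] = (16 + 14 + 13)/3 = 43/3
E[X | Envelope III] = (2 + 17 + 8 + 13 − 3)/5 = 37/5
E[X] = (1/6)·10 + (1/2)·43/3 + (1/3)·37/5 = 113/10 ≈ 11.30

11.30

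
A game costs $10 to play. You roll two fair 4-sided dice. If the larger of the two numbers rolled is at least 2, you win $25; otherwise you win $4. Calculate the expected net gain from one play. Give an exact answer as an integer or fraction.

219/16 dollars

E[payout] = (1/16)·4 + (15/16)·25 = 379/16
Expected profit = 379/16 − 10 = 219/16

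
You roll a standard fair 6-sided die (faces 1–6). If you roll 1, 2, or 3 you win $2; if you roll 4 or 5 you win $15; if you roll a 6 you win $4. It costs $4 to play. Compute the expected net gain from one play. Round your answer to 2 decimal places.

E[payout] = (1/2)·2 + (1/6)·4 + (1/3)·15 = 20/3
Expected profit = 20/3 − 4 = 8/3 ≈ $2.67

$2.67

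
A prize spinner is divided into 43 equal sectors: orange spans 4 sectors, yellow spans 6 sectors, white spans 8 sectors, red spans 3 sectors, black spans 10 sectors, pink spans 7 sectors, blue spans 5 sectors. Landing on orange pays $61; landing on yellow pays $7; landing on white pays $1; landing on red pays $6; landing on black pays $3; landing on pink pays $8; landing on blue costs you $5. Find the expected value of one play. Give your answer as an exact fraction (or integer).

373/43 dollars

E[payout] = (4/43)·61 + (6/43)·7 + (8/43)·1 + (3/43)·6 + (10/43)·3 + (7/43)·8 + (5/43)·(-5) = 373/43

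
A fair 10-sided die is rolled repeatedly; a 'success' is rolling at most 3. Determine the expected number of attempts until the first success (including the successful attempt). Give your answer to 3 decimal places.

For a geometric distribution, E[trials] = 1/p = 1/(3/10) = 10/3.
≈ 3.333

3.333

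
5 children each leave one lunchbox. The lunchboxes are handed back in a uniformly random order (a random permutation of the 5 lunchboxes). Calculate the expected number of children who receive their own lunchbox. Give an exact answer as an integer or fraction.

1

Let Xᵢ = 1 if person i gets their own lunchbox. For each i, P(Xᵢ=1) = 1/5.
By linearity of expectation, E[X₁+…+X_5] = 5·(1/5) = 1.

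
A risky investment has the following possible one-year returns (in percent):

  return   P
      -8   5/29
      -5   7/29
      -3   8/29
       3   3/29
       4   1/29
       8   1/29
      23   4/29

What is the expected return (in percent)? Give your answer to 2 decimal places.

0.48

E[X] = (5/29)·(-8) + (7/29)·(-5) + (8/29)·(-3) + (3/29)·3 + (1/29)·4 + (1/29)·8 + (4/29)·23
     = 14/29 ≈ 0.48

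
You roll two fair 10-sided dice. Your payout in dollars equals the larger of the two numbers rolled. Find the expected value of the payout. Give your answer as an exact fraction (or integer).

143/20 dollars

Distribution of the larger of the two numbers rolled: 1 w.p. 1/100, 2 w.p. 3/100, 3 w.p. 1/20, 4 w.p. 7/100, 5 w.p. 9/100, 6 w.p. 11/100, …
E[payout] = (1/100)·1 + (3/100)·2 + (1/20)·3 + (7/100)·4 + (9/100)·5 + (11/100)·6 + (13/100)·7 + (3/20)·8 + (17/100)·9 + (19/100)·10 = 143/20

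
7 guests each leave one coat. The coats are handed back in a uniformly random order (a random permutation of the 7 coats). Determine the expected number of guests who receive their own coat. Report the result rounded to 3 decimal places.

Let Xᵢ = 1 if person i gets their own coat. For each i, P(Xᵢ=1) = 1/7.
By linearity of expectation, E[X₁+…+X_7] = 7·(1/7) = 1.
≈ 1.000

1.000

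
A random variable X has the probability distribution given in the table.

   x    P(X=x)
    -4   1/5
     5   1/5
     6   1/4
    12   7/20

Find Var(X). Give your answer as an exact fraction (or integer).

E[X] = (1/5)·(-4) + (1/5)·5 + (1/4)·6 + (7/20)·12 = 59/10
E[X²] = (1/5)·16 + (1/5)·25 + (1/4)·36 + (7/20)·144 = 338/5
Var(X) = 338/5 − (59/10)² = 3279/100

3279/100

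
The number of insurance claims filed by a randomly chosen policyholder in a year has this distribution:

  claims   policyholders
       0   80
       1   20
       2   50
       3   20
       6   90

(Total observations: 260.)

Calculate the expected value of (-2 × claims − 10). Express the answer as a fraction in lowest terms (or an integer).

-202/13

Total = 260, so P(claims=0) = 80/260, etc.
E[-2x-10] = (4/13)·(-10) + (1/13)·(-12) + (5/26)·(-14) + (1/13)·(-16) + (9/26)·(-22)
     = -202/13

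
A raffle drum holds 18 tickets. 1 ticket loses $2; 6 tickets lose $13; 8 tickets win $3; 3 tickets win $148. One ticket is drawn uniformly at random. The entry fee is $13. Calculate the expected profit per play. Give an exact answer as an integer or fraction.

E[payout] = (1/18)·(-2) + (6/18)·(-13) + (8/18)·3 + (3/18)·148 = 194/9
Expected profit = 194/9 − 13 = 77/9

77/9 dollars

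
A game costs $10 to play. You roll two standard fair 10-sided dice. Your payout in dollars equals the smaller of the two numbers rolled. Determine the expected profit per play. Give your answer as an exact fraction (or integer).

-123/20 dollars

Distribution of the smaller of the two numbers rolled: 1 w.p. 19/100, 2 w.p. 17/100, 3 w.p. 3/20, 4 w.p. 13/100, 5 w.p. 11/100, 6 w.p. 9/100, …
E[payout] = (19/100)·1 + (17/100)·2 + (3/20)·3 + (13/100)·4 + (11/100)·5 + (9/100)·6 + (7/100)·7 + (1/20)·8 + (3/100)·9 + (1/100)·10 = 77/20
Expected profit = 77/20 − 10 = -123/20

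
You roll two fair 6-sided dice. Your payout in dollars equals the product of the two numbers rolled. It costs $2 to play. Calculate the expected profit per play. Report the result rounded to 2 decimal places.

Distribution of the product of the two numbers rolled: 1 w.p. 1/36, 2 w.p. 1/18, 3 w.p. 1/18, 4 w.p. 1/12, 5 w.p. 1/18, 6 w.p. 1/9, …
E[payout] = (1/36)·1 + (1/18)·2 + (1/18)·3 + (1/12)·4 + (1/18)·5 + (1/9)·6 + (1/18)·8 + (1/36)·9 + (1/18)·10 + (1/9)·12 + (1/18)·15 + (1/36)·16 + (1/18)·18 + (1/18)·20 + (1/18)·24 + (1/36)·25 + (1/18)·30 + (1/36)·36 = 49/4
Expected profit = 49/4 − 2 = 41/4 ≈ $10.25

$10.25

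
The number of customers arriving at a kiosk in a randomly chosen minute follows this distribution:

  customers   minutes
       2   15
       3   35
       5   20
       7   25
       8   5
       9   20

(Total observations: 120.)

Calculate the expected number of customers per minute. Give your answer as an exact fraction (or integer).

21/4

Total = 120, so P(customers=2) = 15/120, etc.
E[X] = (1/8)·2 + (7/24)·3 + (1/6)·5 + (5/24)·7 + (1/24)·8 + (1/6)·9
     = 21/4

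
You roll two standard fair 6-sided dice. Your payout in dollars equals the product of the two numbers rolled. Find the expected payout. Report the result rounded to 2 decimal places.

Distribution of the product of the two numbers rolled: 1 w.p. 1/36, 2 w.p. 1/18, 3 w.p. 1/18, 4 w.p. 1/12, 5 w.p. 1/18, 6 w.p. 1/9, …
E[payout] = (1/36)·1 + (1/18)·2 + (1/18)·3 + (1/12)·4 + (1/18)·5 + (1/9)·6 + (1/18)·8 + (1/36)·9 + (1/18)·10 + (1/9)·12 + (1/18)·15 + (1/36)·16 + (1/18)·18 + (1/18)·20 + (1/18)·24 + (1/36)·25 + (1/18)·30 + (1/36)·36 = 49/4
≈ $12.25

$12.25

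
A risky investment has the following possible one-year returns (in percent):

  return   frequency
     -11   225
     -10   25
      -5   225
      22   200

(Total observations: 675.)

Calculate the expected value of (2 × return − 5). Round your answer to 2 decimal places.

-3.37

Total = 675, so P(return=-11) = 225/675, etc.
E[2x-5] = (1/3)·(-27) + (1/27)·(-25) + (1/3)·(-15) + (8/27)·39
     = -91/27 ≈ -3.37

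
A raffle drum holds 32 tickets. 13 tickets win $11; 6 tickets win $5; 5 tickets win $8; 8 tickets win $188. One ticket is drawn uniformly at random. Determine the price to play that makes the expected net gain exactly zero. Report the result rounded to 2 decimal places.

E[payout] = (13/32)·11 + (6/32)·5 + (5/32)·8 + (8/32)·188 = 1717/32
Fair fee = E[payout] = 1717/32 ≈ $53.66

$53.66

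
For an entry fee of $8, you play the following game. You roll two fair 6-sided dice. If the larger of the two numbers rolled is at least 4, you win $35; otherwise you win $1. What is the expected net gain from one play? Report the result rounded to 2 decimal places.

$18.50

E[payout] = (1/4)·1 + (3/4)·35 = 53/2
Expected profit = 53/2 − 8 = 37/2 ≈ $18.50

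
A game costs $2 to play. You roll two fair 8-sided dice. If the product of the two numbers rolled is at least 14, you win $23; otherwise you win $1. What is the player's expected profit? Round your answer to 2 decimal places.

$11.72

E[payout] = (27/64)·1 + (37/64)·23 = 439/32
Expected profit = 439/32 − 2 = 375/32 ≈ $11.72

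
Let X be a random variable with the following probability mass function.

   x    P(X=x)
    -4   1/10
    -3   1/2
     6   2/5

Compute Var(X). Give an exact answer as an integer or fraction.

81/4

E[X] = (1/10)·(-4) + (1/2)·(-3) + (2/5)·6 = 1/2
E[X²] = (1/10)·16 + (1/2)·9 + (2/5)·36 = 41/2
Var(X) = 41/2 − (1/2)² = 81/4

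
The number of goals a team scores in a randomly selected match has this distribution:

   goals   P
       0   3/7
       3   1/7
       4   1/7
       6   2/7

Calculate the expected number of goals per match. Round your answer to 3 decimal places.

2.714

E[X] = (3/7)·0 + (1/7)·3 + (1/7)·4 + (2/7)·6
     = 19/7 ≈ 2.714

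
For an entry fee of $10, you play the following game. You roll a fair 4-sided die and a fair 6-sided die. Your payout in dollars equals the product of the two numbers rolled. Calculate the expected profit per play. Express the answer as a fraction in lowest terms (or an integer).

-5/4 dollars

Distribution of the product of the two numbers rolled: 1 w.p. 1/24, 2 w.p. 1/12, 3 w.p. 1/12, 4 w.p. 1/8, 5 w.p. 1/24, 6 w.p. 1/8, …
E[payout] = (1/24)·1 + (1/12)·2 + (1/12)·3 + (1/8)·4 + (1/24)·5 + (1/8)·6 + (1/12)·8 + (1/24)·9 + (1/24)·10 + (1/8)·12 + (1/24)·15 + (1/24)·16 + (1/24)·18 + (1/24)·20 + (1/24)·24 = 35/4
Expected profit = 35/4 − 10 = -5/4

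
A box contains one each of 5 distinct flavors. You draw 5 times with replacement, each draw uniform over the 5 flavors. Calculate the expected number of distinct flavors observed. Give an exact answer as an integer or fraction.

Let Xⱼ=1 if type j appears at least once. P(Xⱼ=1) = 1 − ((5−1)/5)^5 = 2101/3125.
E[#distinct] = 5·2101/3125 = 2101/625.

2101/625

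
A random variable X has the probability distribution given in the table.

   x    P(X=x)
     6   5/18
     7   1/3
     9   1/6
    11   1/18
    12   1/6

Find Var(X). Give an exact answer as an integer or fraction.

386/81

E[X] = (5/18)·6 + (1/3)·7 + (1/6)·9 + (1/18)·11 + (1/6)·12 = 73/9
E[X²] = (5/18)·36 + (1/3)·49 + (1/6)·81 + (1/18)·121 + (1/6)·144 = 635/9
Var(X) = 635/9 − (73/9)² = 386/81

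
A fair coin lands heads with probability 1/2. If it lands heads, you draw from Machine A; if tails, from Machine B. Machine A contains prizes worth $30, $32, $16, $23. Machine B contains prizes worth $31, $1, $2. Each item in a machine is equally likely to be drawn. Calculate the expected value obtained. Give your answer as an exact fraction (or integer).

E[X | Machine A] = (30 + 32 + 16 + 23)/4 = 101/4
E[X | Machine B] = (31 + 1 + 2)/3 = 34/3
E[X] = (1/2)·101/4 + (1/2)·34/3 = 439/24

439/24 dollars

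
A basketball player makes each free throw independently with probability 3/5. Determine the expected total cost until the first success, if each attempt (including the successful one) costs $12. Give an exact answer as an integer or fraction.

$20

E[#attempts] = 1/p = 5/3; E[cost] = 12·5/3 = 20.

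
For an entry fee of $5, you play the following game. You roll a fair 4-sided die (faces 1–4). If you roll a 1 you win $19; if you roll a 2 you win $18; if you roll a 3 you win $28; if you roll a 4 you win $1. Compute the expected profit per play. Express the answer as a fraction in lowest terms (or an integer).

23/2 dollars

E[payout] = (1/4)·1 + (1/4)·18 + (1/4)·19 + (1/4)·28 = 33/2
Expected profit = 33/2 − 5 = 23/2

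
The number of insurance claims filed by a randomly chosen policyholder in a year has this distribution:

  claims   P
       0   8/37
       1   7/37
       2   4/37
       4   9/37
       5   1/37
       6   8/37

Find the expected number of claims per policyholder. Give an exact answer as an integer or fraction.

E[X] = (8/37)·0 + (7/37)·1 + (4/37)·2 + (9/37)·4 + (1/37)·5 + (8/37)·6
     = 104/37

104/37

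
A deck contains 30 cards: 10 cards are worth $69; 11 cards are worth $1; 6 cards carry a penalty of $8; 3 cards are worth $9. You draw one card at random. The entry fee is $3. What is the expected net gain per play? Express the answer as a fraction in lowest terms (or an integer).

E[payout] = (10/30)·69 + (11/30)·1 + (6/30)·(-8) + (3/30)·9 = 68/3
Expected profit = 68/3 − 3 = 59/3

59/3 dollars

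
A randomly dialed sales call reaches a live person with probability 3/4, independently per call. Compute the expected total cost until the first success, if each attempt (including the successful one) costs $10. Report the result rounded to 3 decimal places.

E[#attempts] = 1/p = 4/3; E[cost] = 10·4/3 = 40/3.
≈ 13.333

$13.333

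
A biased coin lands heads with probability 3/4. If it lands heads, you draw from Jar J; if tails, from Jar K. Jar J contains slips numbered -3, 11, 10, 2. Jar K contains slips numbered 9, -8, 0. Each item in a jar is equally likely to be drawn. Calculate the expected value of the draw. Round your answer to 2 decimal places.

E[X | Jar J] = (-3 + 11 + 10 + 2)/4 = 5
E[X | Jar K] = (9 − 8 + 0)/3 = 1/3
E[X] = (3/4)·5 + (1/4)·1/3 = 23/6 ≈ 3.83

3.83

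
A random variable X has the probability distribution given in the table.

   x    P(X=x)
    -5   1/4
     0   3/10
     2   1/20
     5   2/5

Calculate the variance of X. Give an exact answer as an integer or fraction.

6291/400

E[X] = (1/4)·(-5) + (3/10)·0 + (1/20)·2 + (2/5)·5 = 17/20
E[X²] = (1/4)·25 + (3/10)·0 + (1/20)·4 + (2/5)·25 = 329/20
Var(X) = 329/20 − (17/20)² = 6291/400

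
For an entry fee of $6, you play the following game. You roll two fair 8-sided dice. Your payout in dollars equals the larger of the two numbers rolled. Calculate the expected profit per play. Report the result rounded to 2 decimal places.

-$0.19

Distribution of the larger of the two numbers rolled: 1 w.p. 1/64, 2 w.p. 3/64, 3 w.p. 5/64, 4 w.p. 7/64, 5 w.p. 9/64, 6 w.p. 11/64, …
E[payout] = (1/64)·1 + (3/64)·2 + (5/64)·3 + (7/64)·4 + (9/64)·5 + (11/64)·6 + (13/64)·7 + (15/64)·8 = 93/16
Expected profit = 93/16 − 6 = -3/16 ≈ -$0.19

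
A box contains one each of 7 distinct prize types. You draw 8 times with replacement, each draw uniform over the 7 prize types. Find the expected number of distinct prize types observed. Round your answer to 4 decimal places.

Let Xⱼ=1 if type j appears at least once. P(Xⱼ=1) = 1 − ((7−1)/7)^8 = 4085185/5764801.
E[#distinct] = 7·4085185/5764801 = 4085185/823543.
≈ 4.9605

4.9605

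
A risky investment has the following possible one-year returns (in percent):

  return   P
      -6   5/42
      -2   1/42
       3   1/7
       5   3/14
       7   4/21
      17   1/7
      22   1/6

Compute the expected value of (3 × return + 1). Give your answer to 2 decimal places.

25.50

E[3x+1] = (5/42)·(-17) + (1/42)·(-5) + (1/7)·10 + (3/14)·16 + (4/21)·22 + (1/7)·52 + (1/6)·67
     = 51/2 ≈ 25.50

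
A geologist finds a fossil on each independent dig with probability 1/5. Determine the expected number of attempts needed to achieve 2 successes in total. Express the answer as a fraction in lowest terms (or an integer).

10

By linearity (sum of 2 independent geometric waits), E[trials] = 2/p = 2/(1/5) = 10.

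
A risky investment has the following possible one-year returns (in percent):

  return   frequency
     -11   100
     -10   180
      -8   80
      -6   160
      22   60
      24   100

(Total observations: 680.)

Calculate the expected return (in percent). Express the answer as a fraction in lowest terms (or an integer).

Total = 680, so P(return=-11) = 100/680, etc.
E[X] = (5/34)·(-11) + (9/34)·(-10) + (2/17)·(-8) + (4/17)·(-6) + (3/34)·22 + (5/34)·24
     = -39/34

-39/34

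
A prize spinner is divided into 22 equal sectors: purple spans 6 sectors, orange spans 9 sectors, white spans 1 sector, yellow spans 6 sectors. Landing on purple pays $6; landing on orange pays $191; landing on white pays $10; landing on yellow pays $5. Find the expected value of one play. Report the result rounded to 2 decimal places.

$81.59

E[payout] = (6/22)·6 + (9/22)·191 + (1/22)·10 + (6/22)·5 = 1795/22
≈ $81.59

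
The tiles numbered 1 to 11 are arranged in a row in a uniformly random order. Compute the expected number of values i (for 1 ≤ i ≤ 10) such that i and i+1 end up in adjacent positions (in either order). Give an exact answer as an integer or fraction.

For each i ∈ {1,…,10}, let Xᵢ = 1 if i and i+1 are adjacent. P(Xᵢ=1) = 2·(11−1)!/11! = 2/11.
By linearity, E[ΣXᵢ] = (10)·(2/11) = 20/11.

20/11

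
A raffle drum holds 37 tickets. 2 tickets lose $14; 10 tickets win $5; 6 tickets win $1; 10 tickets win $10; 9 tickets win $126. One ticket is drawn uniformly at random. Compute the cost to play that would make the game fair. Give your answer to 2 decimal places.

$34.11

E[payout] = (2/37)·(-14) + (10/37)·5 + (6/37)·1 + (10/37)·10 + (9/37)·126 = 1262/37
Fair fee = E[payout] = 1262/37 ≈ $34.11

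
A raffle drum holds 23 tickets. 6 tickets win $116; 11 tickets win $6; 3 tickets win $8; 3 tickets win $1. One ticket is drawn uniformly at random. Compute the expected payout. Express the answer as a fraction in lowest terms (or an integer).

E[payout] = (6/23)·116 + (11/23)·6 + (3/23)·8 + (3/23)·1 = 789/23

789/23 dollars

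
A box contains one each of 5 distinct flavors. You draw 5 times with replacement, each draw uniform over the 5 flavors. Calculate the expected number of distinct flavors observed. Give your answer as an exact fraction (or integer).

Let Xⱼ=1 if type j appears at least once. P(Xⱼ=1) = 1 − ((5−1)/5)^5 = 2101/3125.
E[#distinct] = 5·2101/3125 = 2101/625.

2101/625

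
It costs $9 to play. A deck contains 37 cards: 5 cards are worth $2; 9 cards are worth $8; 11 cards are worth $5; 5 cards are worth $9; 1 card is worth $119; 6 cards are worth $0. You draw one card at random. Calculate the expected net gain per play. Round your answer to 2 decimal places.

E[payout] = (5/37)·2 + (9/37)·8 + (11/37)·5 + (5/37)·9 + (1/37)·119 + (6/37)·0 = 301/37
Expected profit = 301/37 − 9 = -32/37 ≈ -$0.86

-$0.86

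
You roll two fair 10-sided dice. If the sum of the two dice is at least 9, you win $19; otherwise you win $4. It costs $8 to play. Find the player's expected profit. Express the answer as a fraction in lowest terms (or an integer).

E[payout] = (7/25)·4 + (18/25)·19 = 74/5
Expected profit = 74/5 − 8 = 34/5

34/5 dollars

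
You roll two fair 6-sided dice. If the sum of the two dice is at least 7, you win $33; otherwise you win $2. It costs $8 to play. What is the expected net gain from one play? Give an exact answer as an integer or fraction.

E[payout] = (5/12)·2 + (7/12)·33 = 241/12
Expected profit = 241/12 − 8 = 145/12

145/12 dollars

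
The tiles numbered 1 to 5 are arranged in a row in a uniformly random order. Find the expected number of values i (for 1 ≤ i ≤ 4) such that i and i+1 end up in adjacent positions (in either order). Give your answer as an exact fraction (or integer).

8/5

For each i ∈ {1,…,4}, let Xᵢ = 1 if i and i+1 are adjacent. P(Xᵢ=1) = 2·(5−1)!/5! = 2/5.
By linearity, E[ΣXᵢ] = (4)·(2/5) = 8/5.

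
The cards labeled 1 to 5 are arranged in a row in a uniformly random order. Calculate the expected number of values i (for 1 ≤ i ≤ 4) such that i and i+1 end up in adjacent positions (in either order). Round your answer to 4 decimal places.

For each i ∈ {1,…,4}, let Xᵢ = 1 if i and i+1 are adjacent. P(Xᵢ=1) = 2·(5−1)!/5! = 2/5.
By linearity, E[ΣXᵢ] = (4)·(2/5) = 8/5.
≈ 1.6000

1.6000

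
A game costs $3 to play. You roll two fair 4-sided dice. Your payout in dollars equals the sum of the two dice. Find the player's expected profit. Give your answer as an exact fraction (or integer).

Distribution of the sum of the two dice: 2 w.p. 1/16, 3 w.p. 1/8, 4 w.p. 3/16, 5 w.p. 1/4, 6 w.p. 3/16, 7 w.p. 1/8, …
E[payout] = (1/16)·2 + (1/8)·3 + (3/16)·4 + (1/4)·5 + (3/16)·6 + (1/8)·7 + (1/16)·8 = 5
Expected profit = 5 − 3 = 2

$2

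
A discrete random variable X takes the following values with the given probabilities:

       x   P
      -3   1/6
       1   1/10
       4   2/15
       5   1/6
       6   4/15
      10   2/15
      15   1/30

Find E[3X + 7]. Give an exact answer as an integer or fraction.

E[3x+7] = (1/6)·(-2) + (1/10)·10 + (2/15)·19 + (1/6)·22 + (4/15)·25 + (2/15)·37 + (1/30)·52
     = 101/5

101/5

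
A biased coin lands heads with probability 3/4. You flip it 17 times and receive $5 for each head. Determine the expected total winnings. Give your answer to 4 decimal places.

E[#heads] = 17·3/4 = 51/4 (linearity over flips).
E[winnings] = 5·51/4 = 255/4.
≈ 63.7500

$63.7500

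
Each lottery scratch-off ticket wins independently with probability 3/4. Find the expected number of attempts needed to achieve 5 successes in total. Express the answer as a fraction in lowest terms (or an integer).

By linearity (sum of 5 independent geometric waits), E[trials] = 5/p = 5/(3/4) = 20/3.

20/3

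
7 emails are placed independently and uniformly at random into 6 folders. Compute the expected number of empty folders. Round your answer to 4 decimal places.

1.6745

Let Xⱼ=1 if folder j is empty. P(Xⱼ=1) = ((6-1)/6)^7 = 78125/279936.
By linearity, E[#empty] = 6·78125/279936 = 78125/46656.
≈ 1.6745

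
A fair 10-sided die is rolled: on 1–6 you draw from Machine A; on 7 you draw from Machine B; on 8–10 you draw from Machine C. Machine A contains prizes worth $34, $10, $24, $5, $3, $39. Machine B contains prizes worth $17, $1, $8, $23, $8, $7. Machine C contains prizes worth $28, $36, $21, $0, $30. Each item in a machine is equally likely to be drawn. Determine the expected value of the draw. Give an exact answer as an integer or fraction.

E[X | Machine A] = (34 + 10 + 24 + 5 + 3 + 39)/6 = 115/6
E[X | Machine B] = (17 + 1 + 8 + 23 + 8 + 7)/6 = 32/3
E[X | Machine C] = (28 + 36 + 21 + 0 + 30)/5 = 23
E[X] = (3/5)·115/6 + (1/10)·32/3 + (3/10)·23 = 292/15

292/15 dollars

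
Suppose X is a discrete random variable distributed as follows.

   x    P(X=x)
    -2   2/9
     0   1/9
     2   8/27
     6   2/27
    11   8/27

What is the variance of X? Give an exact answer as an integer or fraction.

18776/729

E[X] = (2/9)·(-2) + (1/9)·0 + (8/27)·2 + (2/27)·6 + (8/27)·11 = 104/27
E[X²] = (2/9)·4 + (1/9)·0 + (8/27)·4 + (2/27)·36 + (8/27)·121 = 1096/27
Var(X) = 1096/27 − (104/27)² = 18776/729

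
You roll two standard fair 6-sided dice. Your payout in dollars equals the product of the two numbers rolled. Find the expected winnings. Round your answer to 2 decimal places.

Distribution of the product of the two numbers rolled: 1 w.p. 1/36, 2 w.p. 1/18, 3 w.p. 1/18, 4 w.p. 1/12, 5 w.p. 1/18, 6 w.p. 1/9, …
E[payout] = (1/36)·1 + (1/18)·2 + (1/18)·3 + (1/12)·4 + (1/18)·5 + (1/9)·6 + (1/18)·8 + (1/36)·9 + (1/18)·10 + (1/9)·12 + (1/18)·15 + (1/36)·16 + (1/18)·18 + (1/18)·20 + (1/18)·24 + (1/36)·25 + (1/18)·30 + (1/36)·36 = 49/4
≈ $12.25

$12.25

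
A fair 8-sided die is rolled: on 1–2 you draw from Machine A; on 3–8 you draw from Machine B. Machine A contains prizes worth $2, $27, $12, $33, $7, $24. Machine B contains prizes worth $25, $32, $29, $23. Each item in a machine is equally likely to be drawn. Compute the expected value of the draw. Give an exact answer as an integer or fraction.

E[X | Machine A] = (2 + 27 + 12 + 33 + 7 + 24)/6 = 35/2
E[X | Machine B] = (25 + 32 + 29 + 23)/4 = 109/4
E[X] = (1/4)·35/2 + (3/4)·109/4 = 397/16

397/16 dollars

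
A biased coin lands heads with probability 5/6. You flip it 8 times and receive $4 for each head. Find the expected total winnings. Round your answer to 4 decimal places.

E[#heads] = 8·5/6 = 20/3 (linearity over flips).
E[winnings] = 4·20/3 = 80/3.
≈ 26.6667

$26.6667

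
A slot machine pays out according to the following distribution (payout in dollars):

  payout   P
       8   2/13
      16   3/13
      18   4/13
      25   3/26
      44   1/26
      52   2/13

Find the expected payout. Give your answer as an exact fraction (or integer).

E[X] = (2/13)·8 + (3/13)·16 + (4/13)·18 + (3/26)·25 + (1/26)·44 + (2/13)·52
     = 599/26

599/26 dollars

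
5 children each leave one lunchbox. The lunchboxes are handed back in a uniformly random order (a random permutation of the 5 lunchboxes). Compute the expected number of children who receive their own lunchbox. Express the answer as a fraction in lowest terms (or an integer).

1

Let Xᵢ = 1 if person i gets their own lunchbox. For each i, P(Xᵢ=1) = 1/5.
By linearity of expectation, E[X₁+…+X_5] = 5·(1/5) = 1.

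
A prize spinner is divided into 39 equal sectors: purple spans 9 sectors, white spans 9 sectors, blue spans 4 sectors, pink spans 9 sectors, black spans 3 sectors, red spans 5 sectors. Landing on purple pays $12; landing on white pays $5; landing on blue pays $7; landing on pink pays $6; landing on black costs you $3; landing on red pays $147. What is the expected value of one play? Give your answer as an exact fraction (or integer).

961/39 dollars

E[payout] = (9/39)·12 + (9/39)·5 + (4/39)·7 + (9/39)·6 + (3/39)·(-3) + (5/39)·147 = 961/39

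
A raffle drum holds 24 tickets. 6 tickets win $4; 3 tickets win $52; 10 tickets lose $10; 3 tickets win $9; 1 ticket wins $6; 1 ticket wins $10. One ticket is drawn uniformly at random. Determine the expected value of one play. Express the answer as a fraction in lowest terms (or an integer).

E[payout] = (6/24)·4 + (3/24)·52 + (10/24)·(-10) + (3/24)·9 + (1/24)·6 + (1/24)·10 = 41/8

41/8 dollars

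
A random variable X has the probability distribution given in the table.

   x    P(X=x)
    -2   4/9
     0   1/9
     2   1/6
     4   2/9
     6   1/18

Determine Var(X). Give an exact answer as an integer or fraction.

E[X] = (4/9)·(-2) + (1/9)·0 + (1/6)·2 + (2/9)·4 + (1/18)·6 = 2/3
E[X²] = (4/9)·4 + (1/9)·0 + (1/6)·4 + (2/9)·16 + (1/18)·36 = 8
Var(X) = 8 − (2/3)² = 68/9

68/9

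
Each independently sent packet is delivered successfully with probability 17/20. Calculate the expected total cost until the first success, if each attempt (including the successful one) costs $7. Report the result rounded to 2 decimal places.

E[#attempts] = 1/p = 20/17; E[cost] = 7·20/17 = 140/17.
≈ 8.24

$8.24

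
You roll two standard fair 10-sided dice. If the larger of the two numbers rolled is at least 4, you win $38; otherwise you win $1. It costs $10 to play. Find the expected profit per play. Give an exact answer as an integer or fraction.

E[payout] = (9/100)·1 + (91/100)·38 = 3467/100
Expected profit = 3467/100 − 10 = 2467/100

2467/100 dollars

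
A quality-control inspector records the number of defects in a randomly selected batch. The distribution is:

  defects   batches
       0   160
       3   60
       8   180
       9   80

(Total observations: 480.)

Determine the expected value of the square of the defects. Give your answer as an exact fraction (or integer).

309/8

Total = 480, so P(defects=0) = 160/480, etc.
E[X²] = (1/3)·0 + (1/8)·9 + (3/8)·64 + (1/6)·81
     = 309/8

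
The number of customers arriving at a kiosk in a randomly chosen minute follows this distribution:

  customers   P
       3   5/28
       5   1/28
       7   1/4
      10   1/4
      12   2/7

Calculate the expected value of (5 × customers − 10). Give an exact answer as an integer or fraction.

E[5x-10] = (5/28)·5 + (1/28)·15 + (1/4)·25 + (1/4)·40 + (2/7)·50
     = 895/28

895/28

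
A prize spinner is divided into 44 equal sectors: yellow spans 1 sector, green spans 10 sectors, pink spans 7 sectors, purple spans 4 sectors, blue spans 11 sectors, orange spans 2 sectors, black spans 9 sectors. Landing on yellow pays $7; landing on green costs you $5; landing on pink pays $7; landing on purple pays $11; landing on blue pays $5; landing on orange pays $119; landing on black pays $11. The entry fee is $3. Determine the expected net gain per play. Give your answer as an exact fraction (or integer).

155/22 dollars

E[payout] = (1/44)·7 + (10/44)·(-5) + (7/44)·7 + (4/44)·11 + (11/44)·5 + (2/44)·119 + (9/44)·11 = 221/22
Expected profit = 221/22 − 3 = 155/22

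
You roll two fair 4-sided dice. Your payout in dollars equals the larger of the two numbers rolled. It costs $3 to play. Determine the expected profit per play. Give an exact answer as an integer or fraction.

1/8 dollars

Distribution of the larger of the two numbers rolled: 1 w.p. 1/16, 2 w.p. 3/16, 3 w.p. 5/16, 4 w.p. 7/16
E[payout] = (1/16)·1 + (3/16)·2 + (5/16)·3 + (7/16)·4 = 25/8
Expected profit = 25/8 − 3 = 1/8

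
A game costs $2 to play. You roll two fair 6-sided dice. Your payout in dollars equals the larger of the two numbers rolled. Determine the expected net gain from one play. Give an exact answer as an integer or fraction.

89/36 dollars

Distribution of the larger of the two numbers rolled: 1 w.p. 1/36, 2 w.p. 1/12, 3 w.p. 5/36, 4 w.p. 7/36, 5 w.p. 1/4, 6 w.p. 11/36
E[payout] = (1/36)·1 + (1/12)·2 + (5/36)·3 + (7/36)·4 + (1/4)·5 + (11/36)·6 = 161/36
Expected profit = 161/36 − 2 = 89/36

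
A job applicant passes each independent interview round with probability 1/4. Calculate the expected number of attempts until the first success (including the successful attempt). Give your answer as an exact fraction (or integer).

For a geometric distribution, E[trials] = 1/p = 1/(1/4) = 4.

4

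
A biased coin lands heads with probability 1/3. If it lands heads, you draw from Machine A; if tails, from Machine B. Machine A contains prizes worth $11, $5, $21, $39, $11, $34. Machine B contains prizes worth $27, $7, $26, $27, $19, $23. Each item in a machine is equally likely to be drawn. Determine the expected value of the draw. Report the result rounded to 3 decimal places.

E[X | Machine A] = (11 + 5 + 21 + 39 + 11 + 34)/6 = 121/6
E[X | Machine B] = (27 + 7 + 26 + 27 + 19 + 23)/6 = 43/2
E[X] = (1/3)·121/6 + (2/3)·43/2 = 379/18 ≈ 21.056

$21.056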